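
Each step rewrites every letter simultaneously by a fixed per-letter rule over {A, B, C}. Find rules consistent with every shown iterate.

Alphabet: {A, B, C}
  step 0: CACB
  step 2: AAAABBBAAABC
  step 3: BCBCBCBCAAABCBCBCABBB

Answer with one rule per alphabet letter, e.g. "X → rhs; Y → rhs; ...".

A->BC, B->A, C->BBB

  step 2 ⇒ step 3: AAAABBBAAABC ⇒ BC·BC·BC·BC·A·A·A·BC·BC·BC·A·BBB
    A ↦ BC
    B ↦ A
    C ↦ BBB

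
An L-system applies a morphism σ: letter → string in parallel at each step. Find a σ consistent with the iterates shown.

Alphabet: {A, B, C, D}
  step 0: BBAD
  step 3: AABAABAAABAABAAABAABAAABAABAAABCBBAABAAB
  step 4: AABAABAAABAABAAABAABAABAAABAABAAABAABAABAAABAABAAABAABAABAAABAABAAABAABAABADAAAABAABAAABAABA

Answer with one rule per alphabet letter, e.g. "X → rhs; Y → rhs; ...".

A->AAB, B->A, C->D, D->CBB

  step 3 ⇒ step 4: AABAABAAABAABAAABAABAAABAABAAABCBBAABAAB ⇒ AAB·AAB·A·AAB·AAB·A·AAB·AAB·AAB·A·AAB·AAB·A·AAB·AAB·AAB·A·AAB·AAB·A·AAB·AAB·AAB·A·AAB·AAB·A·AAB·AAB·AAB·A·D·A·A·AAB·AAB·A·AAB·AAB·A
    A ↦ AAB
    B ↦ A
    C ↦ D
    D ↦ CBB  (constrained at step 0)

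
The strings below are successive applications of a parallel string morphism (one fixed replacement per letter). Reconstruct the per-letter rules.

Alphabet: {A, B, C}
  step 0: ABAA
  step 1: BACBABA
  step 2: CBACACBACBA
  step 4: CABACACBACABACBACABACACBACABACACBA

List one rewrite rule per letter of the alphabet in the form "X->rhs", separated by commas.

  step 1 ⇒ step 2: BACBABA ⇒ C·BA·CA·C·BA·C·BA
    A ↦ BA
    B ↦ C
    C ↦ CA

A->BA, B->C, C->CA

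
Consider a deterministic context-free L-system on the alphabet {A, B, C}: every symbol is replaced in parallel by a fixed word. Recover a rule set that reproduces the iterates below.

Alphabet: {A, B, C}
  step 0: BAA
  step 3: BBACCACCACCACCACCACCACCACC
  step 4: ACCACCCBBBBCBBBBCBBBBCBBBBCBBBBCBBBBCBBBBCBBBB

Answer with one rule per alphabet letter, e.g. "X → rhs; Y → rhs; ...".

A->C, B->ACC, C->BB

  step 3 ⇒ step 4: BBACCACCACCACCACCACCACCACC ⇒ ACC·ACC·C·BB·BB·C·BB·BB·C·BB·BB·C·BB·BB·C·BB·BB·C·BB·BB·C·BB·BB·C·BB·BB
    A ↦ C
    B ↦ ACC
    C ↦ BB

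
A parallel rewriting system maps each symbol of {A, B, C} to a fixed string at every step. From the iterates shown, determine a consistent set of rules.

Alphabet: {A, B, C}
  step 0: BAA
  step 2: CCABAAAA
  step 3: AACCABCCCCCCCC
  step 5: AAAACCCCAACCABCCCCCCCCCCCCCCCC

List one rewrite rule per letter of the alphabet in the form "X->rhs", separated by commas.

  step 2 ⇒ step 3: CCABAAAA ⇒ A·A·CC·AB·CC·CC·CC·CC
    A ↦ CC
    B ↦ AB
    C ↦ A

A->CC, B->AB, C->A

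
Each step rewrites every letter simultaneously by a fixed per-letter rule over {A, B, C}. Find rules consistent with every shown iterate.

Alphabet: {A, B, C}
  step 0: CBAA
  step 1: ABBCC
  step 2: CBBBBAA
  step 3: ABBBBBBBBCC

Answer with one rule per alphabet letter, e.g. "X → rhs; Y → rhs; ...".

  step 2 ⇒ step 3: CBBBBAA ⇒ A·BB·BB·BB·BB·C·C
    A ↦ C
    B ↦ BB
    C ↦ A

A->C, B->BB, C->A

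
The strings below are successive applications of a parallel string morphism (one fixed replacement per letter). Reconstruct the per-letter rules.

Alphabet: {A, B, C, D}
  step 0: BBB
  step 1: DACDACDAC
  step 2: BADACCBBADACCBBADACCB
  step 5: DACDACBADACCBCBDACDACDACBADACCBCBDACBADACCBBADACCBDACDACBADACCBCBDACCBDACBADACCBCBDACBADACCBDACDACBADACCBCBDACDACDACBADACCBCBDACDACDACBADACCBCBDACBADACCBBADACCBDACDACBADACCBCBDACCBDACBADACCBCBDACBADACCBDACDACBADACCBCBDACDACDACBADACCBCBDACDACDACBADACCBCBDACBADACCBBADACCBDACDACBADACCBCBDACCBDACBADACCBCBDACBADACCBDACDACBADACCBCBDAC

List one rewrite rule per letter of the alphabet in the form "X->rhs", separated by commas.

A->DAC, B->DAC, C->CB, D->BA

  step 1 ⇒ step 2: DACDACDAC ⇒ BA·DAC·CB·BA·DAC·CB·BA·DAC·CB
    A ↦ DAC
    C ↦ CB
    D ↦ BA
  step 0 ⇒ step 1: BBB ⇒ DAC·DAC·DAC
    B ↦ DAC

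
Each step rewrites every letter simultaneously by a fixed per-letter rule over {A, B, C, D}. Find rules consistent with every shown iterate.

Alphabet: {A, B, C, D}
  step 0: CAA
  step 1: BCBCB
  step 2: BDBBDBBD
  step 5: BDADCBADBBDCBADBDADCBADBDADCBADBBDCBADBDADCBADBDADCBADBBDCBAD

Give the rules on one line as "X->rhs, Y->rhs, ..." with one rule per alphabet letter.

  step 1 ⇒ step 2: BCBCB ⇒ BD·B·BD·B·BD
    B ↦ BD
    C ↦ B
  step 0 ⇒ step 1: CAA ⇒ B·CB·CB
    A ↦ CB
    D ↦ AD  (constrained at step 2)

A->CB, B->BD, C->B, D->AD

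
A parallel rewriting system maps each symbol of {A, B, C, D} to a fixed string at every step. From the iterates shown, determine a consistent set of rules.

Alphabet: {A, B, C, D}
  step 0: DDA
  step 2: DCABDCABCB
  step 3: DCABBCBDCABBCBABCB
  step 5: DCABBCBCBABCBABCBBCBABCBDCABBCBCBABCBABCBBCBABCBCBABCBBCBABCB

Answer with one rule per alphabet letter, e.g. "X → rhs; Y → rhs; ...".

  step 2 ⇒ step 3: DCABDCABCB ⇒ DC·AB·B·CB·DC·AB·B·CB·AB·CB
    A ↦ B
    B ↦ CB
    C ↦ AB
    D ↦ DC

A->B, B->CB, C->AB, D->DC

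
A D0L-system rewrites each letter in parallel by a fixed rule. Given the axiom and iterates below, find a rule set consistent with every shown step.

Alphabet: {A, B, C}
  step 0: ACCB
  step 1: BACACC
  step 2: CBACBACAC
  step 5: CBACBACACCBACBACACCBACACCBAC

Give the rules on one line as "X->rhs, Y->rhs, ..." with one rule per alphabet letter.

  step 1 ⇒ step 2: BACACC ⇒ C·B·AC·B·AC·AC
    A ↦ B
    B ↦ C
    C ↦ AC

A->B, B->C, C->AC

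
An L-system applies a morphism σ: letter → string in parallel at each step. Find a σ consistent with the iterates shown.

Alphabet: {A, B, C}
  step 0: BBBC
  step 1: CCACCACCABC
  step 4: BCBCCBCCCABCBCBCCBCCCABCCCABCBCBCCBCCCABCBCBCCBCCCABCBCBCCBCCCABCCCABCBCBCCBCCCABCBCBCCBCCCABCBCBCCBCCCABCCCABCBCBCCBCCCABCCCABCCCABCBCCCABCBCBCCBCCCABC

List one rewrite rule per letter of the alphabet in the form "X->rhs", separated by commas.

  step 0 ⇒ step 1: BBBC ⇒ CCA·CCA·CCA·BC
    B ↦ CCA
    C ↦ BC
    A ↦ CBC  (constrained at step 1)

A->CBC, B->CCA, C->BC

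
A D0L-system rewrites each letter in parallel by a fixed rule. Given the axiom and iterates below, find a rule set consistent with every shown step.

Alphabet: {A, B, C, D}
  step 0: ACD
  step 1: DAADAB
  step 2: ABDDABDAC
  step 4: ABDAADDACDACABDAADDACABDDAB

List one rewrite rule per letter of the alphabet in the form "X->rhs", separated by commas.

  step 1 ⇒ step 2: DAADAB ⇒ AB·D·D·AB·D·AC
    A ↦ D
    B ↦ AC
    D ↦ AB
  step 0 ⇒ step 1: ACD ⇒ D·AAD·AB
    C ↦ AAD

A->D, B->AC, C->AAD, D->AB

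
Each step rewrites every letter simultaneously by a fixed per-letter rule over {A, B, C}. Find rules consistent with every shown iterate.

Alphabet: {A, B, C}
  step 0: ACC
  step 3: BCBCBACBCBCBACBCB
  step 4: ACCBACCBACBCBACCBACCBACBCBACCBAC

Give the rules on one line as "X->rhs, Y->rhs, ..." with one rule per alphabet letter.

  step 3 ⇒ step 4: BCBCBACBCBCBACBCB ⇒ AC·CB·AC·CB·AC·B·CB·AC·CB·AC·CB·AC·B·CB·AC·CB·AC
    A ↦ B
    B ↦ AC
    C ↦ CB

A->B, B->AC, C->CB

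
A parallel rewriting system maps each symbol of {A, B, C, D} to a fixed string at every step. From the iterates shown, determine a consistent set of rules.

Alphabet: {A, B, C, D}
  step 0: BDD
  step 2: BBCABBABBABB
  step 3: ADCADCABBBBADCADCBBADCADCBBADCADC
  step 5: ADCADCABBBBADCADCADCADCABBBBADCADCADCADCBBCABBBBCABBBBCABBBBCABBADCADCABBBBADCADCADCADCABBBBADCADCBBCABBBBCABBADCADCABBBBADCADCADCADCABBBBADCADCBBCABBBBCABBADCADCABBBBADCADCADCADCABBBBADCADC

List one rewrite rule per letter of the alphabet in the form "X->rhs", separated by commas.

A->BB, B->ADC, C->ABB, D->C

  step 2 ⇒ step 3: BBCABBABBABB ⇒ ADC·ADC·ABB·BB·ADC·ADC·BB·ADC·ADC·BB·ADC·ADC
    A ↦ BB
    B ↦ ADC
    C ↦ ABB
    D ↦ C  (constrained at step 0)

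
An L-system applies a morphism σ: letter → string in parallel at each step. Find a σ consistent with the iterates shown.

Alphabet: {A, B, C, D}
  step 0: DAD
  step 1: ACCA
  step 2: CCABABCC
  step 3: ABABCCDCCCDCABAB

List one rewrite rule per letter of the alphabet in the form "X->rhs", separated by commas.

  step 2 ⇒ step 3: CCABABCC ⇒ AB·AB·CC·DC·CC·DC·AB·AB
    A ↦ CC
    B ↦ DC
    C ↦ AB
  step 0 ⇒ step 1: DAD ⇒ A·CC·A
    D ↦ A

A->CC, B->DC, C->AB, D->A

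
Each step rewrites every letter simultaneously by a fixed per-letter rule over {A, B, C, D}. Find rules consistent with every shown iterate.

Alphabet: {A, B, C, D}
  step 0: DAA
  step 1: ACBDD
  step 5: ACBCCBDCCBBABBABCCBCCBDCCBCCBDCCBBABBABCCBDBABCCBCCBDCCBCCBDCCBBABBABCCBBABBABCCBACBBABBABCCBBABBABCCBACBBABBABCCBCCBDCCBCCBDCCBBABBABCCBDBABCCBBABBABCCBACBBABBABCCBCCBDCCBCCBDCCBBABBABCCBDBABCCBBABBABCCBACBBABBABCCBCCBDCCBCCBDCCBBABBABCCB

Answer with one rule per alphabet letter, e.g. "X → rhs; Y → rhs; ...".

A->D, B->CCB, C->BAB, D->ACB

  step 0 ⇒ step 1: DAA ⇒ ACB·D·D
    A ↦ D
    D ↦ ACB
    B ↦ CCB  (constrained at step 1)
    C ↦ BAB  (constrained at step 1)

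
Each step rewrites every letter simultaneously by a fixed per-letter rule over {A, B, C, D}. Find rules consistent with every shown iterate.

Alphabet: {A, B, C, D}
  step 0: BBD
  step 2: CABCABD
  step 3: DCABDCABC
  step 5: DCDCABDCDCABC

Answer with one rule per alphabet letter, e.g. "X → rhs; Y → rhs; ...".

  step 2 ⇒ step 3: CABCABD ⇒ D·C·AB·D·C·AB·C
    A ↦ C
    B ↦ AB
    C ↦ D
    D ↦ C

A->C, B->AB, C->D, D->C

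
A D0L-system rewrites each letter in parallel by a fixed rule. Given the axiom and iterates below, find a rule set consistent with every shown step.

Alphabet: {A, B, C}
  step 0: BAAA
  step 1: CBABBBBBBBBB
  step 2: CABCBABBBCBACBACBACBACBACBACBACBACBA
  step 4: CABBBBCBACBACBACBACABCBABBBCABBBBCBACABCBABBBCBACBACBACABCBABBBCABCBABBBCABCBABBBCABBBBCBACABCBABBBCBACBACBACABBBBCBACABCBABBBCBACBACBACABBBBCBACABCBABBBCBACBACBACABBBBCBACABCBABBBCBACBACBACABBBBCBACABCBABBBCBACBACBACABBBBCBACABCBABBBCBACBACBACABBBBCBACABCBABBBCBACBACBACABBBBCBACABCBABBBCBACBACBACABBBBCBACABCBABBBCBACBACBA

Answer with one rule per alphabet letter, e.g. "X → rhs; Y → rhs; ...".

A->BBB, B->CBA, C->CAB

  step 1 ⇒ step 2: CBABBBBBBBBB ⇒ CAB·CBA·BBB·CBA·CBA·CBA·CBA·CBA·CBA·CBA·CBA·CBA
    A ↦ BBB
    B ↦ CBA
    C ↦ CAB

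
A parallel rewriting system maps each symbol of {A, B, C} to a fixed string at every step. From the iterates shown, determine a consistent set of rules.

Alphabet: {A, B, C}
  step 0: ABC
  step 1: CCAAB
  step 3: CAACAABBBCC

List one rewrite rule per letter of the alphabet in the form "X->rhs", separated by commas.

  step 0 ⇒ step 1: ABC ⇒ C·CAA·B
    A ↦ C
    B ↦ CAA
    C ↦ B

A->C, B->CAA, C->B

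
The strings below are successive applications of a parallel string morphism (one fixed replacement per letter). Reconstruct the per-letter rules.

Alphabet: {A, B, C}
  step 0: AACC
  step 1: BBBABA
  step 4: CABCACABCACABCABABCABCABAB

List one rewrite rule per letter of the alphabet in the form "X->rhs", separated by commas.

  step 0 ⇒ step 1: AACC ⇒ B·B·BA·BA
    A ↦ B
    C ↦ BA
    B ↦ CA  (constrained at step 1)

A->B, B->CA, C->BA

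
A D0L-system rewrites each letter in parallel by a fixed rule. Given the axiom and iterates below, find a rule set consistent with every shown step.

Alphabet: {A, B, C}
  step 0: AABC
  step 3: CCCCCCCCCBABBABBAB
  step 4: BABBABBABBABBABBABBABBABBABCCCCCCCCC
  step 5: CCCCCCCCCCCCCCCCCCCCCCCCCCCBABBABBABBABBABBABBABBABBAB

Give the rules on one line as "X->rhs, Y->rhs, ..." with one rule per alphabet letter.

  step 4 ⇒ step 5: BABBABBABBABBABBABBABBABBABCCCCCCCCC ⇒ C·C·C·C·C·C·C·C·C·C·C·C·C·C·C·C·C·C·C·C·C·C·C·C·C·C·C·BAB·BAB·BAB·BAB·BAB·BAB·BAB·BAB·BAB
    A ↦ C
    B ↦ C
    C ↦ BAB

A->C, B->C, C->BAB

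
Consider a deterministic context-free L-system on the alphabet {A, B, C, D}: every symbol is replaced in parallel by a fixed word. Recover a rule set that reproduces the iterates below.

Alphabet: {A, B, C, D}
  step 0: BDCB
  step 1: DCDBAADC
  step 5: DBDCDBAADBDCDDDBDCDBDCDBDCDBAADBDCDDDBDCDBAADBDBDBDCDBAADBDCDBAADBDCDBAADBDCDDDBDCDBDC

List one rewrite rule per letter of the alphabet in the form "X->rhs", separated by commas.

A->D, B->DC, C->AA, D->DB

  step 0 ⇒ step 1: BDCB ⇒ DC·DB·AA·DC
    B ↦ DC
    C ↦ AA
    D ↦ DB
    A ↦ D  (constrained at step 1)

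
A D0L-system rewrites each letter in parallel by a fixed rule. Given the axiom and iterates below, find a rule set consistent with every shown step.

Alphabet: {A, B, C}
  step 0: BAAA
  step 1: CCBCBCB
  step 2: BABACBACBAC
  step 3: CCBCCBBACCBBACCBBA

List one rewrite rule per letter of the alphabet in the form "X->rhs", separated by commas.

A->CB, B->C, C->BA

  step 2 ⇒ step 3: BABACBACBAC ⇒ C·CB·C·CB·BA·C·CB·BA·C·CB·BA
    A ↦ CB
    B ↦ C
    C ↦ BA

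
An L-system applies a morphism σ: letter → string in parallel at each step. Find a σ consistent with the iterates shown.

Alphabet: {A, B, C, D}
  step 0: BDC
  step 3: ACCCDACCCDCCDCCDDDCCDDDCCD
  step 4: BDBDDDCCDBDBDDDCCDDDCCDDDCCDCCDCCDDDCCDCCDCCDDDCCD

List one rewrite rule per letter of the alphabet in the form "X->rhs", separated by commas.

A->BDB, B->AC, C->D, D->CCD

  step 3 ⇒ step 4: ACCCDACCCDCCDCCDDDCCDDDCCD ⇒ BDB·D·D·D·CCD·BDB·D·D·D·CCD·D·D·CCD·D·D·CCD·CCD·CCD·D·D·CCD·CCD·CCD·D·D·CCD
    A ↦ BDB
    C ↦ D
    D ↦ CCD
    B ↦ AC  (constrained at step 0)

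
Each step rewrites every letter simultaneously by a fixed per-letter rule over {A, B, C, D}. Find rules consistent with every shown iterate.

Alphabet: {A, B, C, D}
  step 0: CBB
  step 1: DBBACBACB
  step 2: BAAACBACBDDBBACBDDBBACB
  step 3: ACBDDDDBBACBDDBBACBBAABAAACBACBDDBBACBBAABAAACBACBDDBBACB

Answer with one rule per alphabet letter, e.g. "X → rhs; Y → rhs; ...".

  step 2 ⇒ step 3: BAAACBACBDDBBACBDDBBACB ⇒ ACB·D·D·D·DBB·ACB·D·DBB·ACB·BAA·BAA·ACB·ACB·D·DBB·ACB·BAA·BAA·ACB·ACB·D·DBB·ACB
    A ↦ D
    B ↦ ACB
    C ↦ DBB
    D ↦ BAA

A->D, B->ACB, C->DBB, D->BAA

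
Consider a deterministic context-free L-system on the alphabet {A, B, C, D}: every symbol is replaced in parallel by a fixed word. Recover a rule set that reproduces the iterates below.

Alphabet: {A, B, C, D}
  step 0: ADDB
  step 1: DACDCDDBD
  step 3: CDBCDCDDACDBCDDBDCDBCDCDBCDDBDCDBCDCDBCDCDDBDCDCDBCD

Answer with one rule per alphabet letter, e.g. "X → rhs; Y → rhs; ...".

A->DA, B->DBD, C->CDB, D->CD

  step 0 ⇒ step 1: ADDB ⇒ DA·CD·CD·DBD
    A ↦ DA
    B ↦ DBD
    D ↦ CD
    C ↦ CDB  (constrained at step 1)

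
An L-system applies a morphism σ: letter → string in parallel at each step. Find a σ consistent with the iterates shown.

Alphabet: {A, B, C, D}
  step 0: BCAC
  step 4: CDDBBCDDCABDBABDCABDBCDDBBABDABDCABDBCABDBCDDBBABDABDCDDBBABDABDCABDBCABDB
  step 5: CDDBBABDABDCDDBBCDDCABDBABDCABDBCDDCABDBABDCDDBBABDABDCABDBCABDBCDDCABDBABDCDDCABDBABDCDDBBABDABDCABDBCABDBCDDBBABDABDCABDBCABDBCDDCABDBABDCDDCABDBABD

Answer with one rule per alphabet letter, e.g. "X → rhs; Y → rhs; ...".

  step 4 ⇒ step 5: CDDBBCDDCABDBABDCABDBCDDBBABDABDCABDBCABDBCDDBBABDABDCDDBBABDABDCABDBCABDB ⇒ CDD·B·B·ABD·ABD·CDD·B·B·CDD·C·ABD·B·ABD·C·ABD·B·CDD·C·ABD·B·ABD·CDD·B·B·ABD·ABD·C·ABD·B·C·ABD·B·CDD·C·ABD·B·ABD·CDD·C·ABD·B·ABD·CDD·B·B·ABD·ABD·C·ABD·B·C·ABD·B·CDD·B·B·ABD·ABD·C·ABD·B·C·ABD·B·CDD·C·ABD·B·ABD·CDD·C·ABD·B·ABD
    A ↦ C
    B ↦ ABD
    C ↦ CDD
    D ↦ B

A->C, B->ABD, C->CDD, D->B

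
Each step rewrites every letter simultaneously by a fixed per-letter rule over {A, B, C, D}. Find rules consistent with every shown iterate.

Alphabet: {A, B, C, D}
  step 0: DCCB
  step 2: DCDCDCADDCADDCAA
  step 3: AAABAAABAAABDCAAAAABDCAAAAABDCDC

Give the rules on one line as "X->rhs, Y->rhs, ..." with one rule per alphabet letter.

  step 2 ⇒ step 3: DCDCDCADDCADDCAA ⇒ AA·AB·AA·AB·AA·AB·DC·AA·AA·AB·DC·AA·AA·AB·DC·DC
    A ↦ DC
    C ↦ AB
    D ↦ AA
    B ↦ AD  (constrained at step 0)

A->DC, B->AD, C->AB, D->AA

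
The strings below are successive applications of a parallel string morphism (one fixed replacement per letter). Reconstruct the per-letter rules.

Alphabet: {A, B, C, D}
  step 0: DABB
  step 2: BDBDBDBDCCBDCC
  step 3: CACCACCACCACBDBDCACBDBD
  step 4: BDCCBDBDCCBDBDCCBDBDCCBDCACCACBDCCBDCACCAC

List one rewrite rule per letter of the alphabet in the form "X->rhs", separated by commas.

  step 3 ⇒ step 4: CACCACCACCACBDBDCACBDBD ⇒ BD·CC·BD·BD·CC·BD·BD·CC·BD·BD·CC·BD·CA·C·CA·C·BD·CC·BD·CA·C·CA·C
    A ↦ CC
    B ↦ CA
    C ↦ BD
    D ↦ C

A->CC, B->CA, C->BD, D->C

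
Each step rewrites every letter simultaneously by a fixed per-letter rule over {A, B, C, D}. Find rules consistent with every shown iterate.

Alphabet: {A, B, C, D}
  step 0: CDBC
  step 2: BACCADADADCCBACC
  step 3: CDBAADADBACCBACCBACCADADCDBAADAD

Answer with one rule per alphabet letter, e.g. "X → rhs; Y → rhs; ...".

A->BA, B->CD, C->AD, D->CC

  step 2 ⇒ step 3: BACCADADADCCBACC ⇒ CD·BA·AD·AD·BA·CC·BA·CC·BA·CC·AD·AD·CD·BA·AD·AD
    A ↦ BA
    B ↦ CD
    C ↦ AD
    D ↦ CC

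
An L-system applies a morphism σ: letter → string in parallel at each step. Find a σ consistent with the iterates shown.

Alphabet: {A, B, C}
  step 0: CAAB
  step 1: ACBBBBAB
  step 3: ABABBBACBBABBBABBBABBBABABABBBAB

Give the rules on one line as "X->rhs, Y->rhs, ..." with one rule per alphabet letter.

A->BB, B->AB, C->AC

  step 0 ⇒ step 1: CAAB ⇒ AC·BB·BB·AB
    A ↦ BB
    B ↦ AB
    C ↦ AC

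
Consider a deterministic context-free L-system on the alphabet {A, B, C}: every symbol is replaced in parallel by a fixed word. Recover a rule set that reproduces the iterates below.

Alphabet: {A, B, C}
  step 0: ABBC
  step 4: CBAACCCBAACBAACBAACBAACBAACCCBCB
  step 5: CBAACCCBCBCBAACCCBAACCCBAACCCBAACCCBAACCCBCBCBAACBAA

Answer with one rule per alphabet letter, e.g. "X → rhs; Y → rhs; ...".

A->C, B->AA, C->CB

  step 4 ⇒ step 5: CBAACCCBAACBAACBAACBAACBAACCCBCB ⇒ CB·AA·C·C·CB·CB·CB·AA·C·C·CB·AA·C·C·CB·AA·C·C·CB·AA·C·C·CB·AA·C·C·CB·CB·CB·AA·CB·AA
    A ↦ C
    B ↦ AA
    C ↦ CB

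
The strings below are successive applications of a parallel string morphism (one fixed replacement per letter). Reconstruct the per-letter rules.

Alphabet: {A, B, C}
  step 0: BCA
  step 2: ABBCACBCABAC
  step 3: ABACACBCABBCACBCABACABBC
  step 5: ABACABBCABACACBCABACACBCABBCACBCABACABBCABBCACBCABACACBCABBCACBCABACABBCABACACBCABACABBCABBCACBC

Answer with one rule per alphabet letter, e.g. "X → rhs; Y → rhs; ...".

A->AB, B->AC, C->BC

  step 2 ⇒ step 3: ABBCACBCABAC ⇒ AB·AC·AC·BC·AB·BC·AC·BC·AB·AC·AB·BC
    A ↦ AB
    B ↦ AC
    C ↦ BC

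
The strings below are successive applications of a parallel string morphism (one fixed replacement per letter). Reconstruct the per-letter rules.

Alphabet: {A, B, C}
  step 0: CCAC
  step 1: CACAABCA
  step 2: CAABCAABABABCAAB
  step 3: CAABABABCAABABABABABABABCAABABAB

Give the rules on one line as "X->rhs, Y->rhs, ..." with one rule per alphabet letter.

  step 2 ⇒ step 3: CAABCAABABABCAAB ⇒ CA·AB·AB·AB·CA·AB·AB·AB·AB·AB·AB·AB·CA·AB·AB·AB
    A ↦ AB
    B ↦ AB
    C ↦ CA

A->AB, B->AB, C->CA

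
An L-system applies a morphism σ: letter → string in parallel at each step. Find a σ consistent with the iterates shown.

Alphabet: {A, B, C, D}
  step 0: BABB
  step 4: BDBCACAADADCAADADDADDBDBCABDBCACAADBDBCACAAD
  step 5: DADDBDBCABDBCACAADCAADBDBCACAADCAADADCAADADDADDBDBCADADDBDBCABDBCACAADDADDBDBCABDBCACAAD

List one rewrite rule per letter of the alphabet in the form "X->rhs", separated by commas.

  step 4 ⇒ step 5: BDBCACAADADCAADADDADDBDBCABDBCACAADBDBCACAAD ⇒ D·AD·D·BDB·CA·BDB·CA·CA·AD·CA·AD·BDB·CA·CA·AD·CA·AD·AD·CA·AD·AD·D·AD·D·BDB·CA·D·AD·D·BDB·CA·BDB·CA·CA·AD·D·AD·D·BDB·CA·BDB·CA·CA·AD
    A ↦ CA
    B ↦ D
    C ↦ BDB
    D ↦ AD

A->CA, B->D, C->BDB, D->AD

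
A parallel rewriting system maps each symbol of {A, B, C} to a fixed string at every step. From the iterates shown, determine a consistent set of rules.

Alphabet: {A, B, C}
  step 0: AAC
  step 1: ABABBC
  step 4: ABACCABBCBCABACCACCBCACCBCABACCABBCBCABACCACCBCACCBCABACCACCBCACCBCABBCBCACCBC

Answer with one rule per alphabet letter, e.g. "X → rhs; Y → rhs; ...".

  step 0 ⇒ step 1: AAC ⇒ AB·AB·BC
    A ↦ AB
    C ↦ BC
    B ↦ ACC  (constrained at step 1)

A->AB, B->ACC, C->BC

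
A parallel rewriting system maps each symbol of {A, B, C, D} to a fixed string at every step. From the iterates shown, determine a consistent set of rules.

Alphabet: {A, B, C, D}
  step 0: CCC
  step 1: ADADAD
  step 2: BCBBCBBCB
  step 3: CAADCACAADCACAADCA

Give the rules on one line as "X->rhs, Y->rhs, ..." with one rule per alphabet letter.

  step 2 ⇒ step 3: BCBBCBBCB ⇒ CA·AD·CA·CA·AD·CA·CA·AD·CA
    B ↦ CA
    C ↦ AD
  step 1 ⇒ step 2: ADADAD ⇒ BC·B·BC·B·BC·B
    A ↦ BC
  step 1 ⇒ step 2: ADADAD ⇒ BC·B·BC·B·BC·B
    D ↦ B

A->BC, B->CA, C->AD, D->B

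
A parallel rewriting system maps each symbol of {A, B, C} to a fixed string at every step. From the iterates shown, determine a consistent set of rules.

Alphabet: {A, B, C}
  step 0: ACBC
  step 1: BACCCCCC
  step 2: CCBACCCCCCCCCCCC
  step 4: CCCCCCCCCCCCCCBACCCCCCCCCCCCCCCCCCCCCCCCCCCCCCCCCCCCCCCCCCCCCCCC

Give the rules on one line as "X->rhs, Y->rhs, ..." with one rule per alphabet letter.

A->BA, B->CC, C->CC

  step 1 ⇒ step 2: BACCCCCC ⇒ CC·BA·CC·CC·CC·CC·CC·CC
    A ↦ BA
    B ↦ CC
    C ↦ CC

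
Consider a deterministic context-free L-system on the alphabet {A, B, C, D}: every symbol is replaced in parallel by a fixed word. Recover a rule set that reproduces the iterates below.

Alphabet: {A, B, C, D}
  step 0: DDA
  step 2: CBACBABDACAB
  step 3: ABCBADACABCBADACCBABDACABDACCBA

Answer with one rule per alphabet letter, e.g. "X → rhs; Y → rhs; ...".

  step 2 ⇒ step 3: CBACBABDACAB ⇒ AB·CBA·DAC·AB·CBA·DAC·CBA·B·DAC·AB·DAC·CBA
    A ↦ DAC
    B ↦ CBA
    C ↦ AB
    D ↦ B

A->DAC, B->CBA, C->AB, D->B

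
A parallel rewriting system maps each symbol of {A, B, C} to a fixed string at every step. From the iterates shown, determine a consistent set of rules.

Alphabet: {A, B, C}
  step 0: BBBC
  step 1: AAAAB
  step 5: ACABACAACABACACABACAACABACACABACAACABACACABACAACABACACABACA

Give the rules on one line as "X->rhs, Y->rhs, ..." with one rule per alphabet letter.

  step 0 ⇒ step 1: BBBC ⇒ A·A·A·AB
    B ↦ A
    C ↦ AB
    A ↦ AC  (constrained at step 1)

A->AC, B->A, C->AB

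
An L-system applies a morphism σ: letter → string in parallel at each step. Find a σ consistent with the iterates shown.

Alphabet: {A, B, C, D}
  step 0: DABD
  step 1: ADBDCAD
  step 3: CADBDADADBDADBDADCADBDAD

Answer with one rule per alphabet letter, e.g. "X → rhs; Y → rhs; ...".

  step 0 ⇒ step 1: DABD ⇒ AD·BD·C·AD
    A ↦ BD
    B ↦ C
    D ↦ AD
    C ↦ AD  (constrained at step 1)

A->BD, B->C, C->AD, D->AD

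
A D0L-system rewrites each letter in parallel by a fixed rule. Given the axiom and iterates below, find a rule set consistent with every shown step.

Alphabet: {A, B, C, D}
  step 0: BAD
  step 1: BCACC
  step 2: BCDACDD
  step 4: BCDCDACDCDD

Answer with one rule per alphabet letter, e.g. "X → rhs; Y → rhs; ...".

A->AC, B->BC, C->D, D->C

  step 1 ⇒ step 2: BCACC ⇒ BC·D·AC·D·D
    A ↦ AC
    B ↦ BC
    C ↦ D
  step 0 ⇒ step 1: BAD ⇒ BC·AC·C
    D ↦ C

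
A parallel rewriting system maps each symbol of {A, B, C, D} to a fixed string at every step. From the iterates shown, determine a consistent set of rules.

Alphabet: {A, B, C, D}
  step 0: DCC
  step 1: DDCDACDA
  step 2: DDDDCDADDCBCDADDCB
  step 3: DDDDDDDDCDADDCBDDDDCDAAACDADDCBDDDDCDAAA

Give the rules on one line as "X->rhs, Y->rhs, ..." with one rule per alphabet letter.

A->CB, B->AA, C->CDA, D->DD

  step 2 ⇒ step 3: DDDDCDADDCBCDADDCB ⇒ DD·DD·DD·DD·CDA·DD·CB·DD·DD·CDA·AA·CDA·DD·CB·DD·DD·CDA·AA
    A ↦ CB
    B ↦ AA
    C ↦ CDA
    D ↦ DD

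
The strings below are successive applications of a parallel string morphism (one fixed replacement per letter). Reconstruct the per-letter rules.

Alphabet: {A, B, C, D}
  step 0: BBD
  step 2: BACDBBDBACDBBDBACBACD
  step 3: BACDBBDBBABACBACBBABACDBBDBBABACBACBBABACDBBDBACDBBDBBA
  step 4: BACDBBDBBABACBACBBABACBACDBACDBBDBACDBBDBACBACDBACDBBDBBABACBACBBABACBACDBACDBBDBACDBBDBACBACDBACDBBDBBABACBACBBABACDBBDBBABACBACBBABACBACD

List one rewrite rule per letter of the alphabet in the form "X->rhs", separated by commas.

A->D, B->BAC, C->BBD, D->BBA

  step 3 ⇒ step 4: BACDBBDBBABACBACBBABACDBBDBBABACBACBBABACDBBDBACDBBDBBA ⇒ BAC·D·BBD·BBA·BAC·BAC·BBA·BAC·BAC·D·BAC·D·BBD·BAC·D·BBD·BAC·BAC·D·BAC·D·BBD·BBA·BAC·BAC·BBA·BAC·BAC·D·BAC·D·BBD·BAC·D·BBD·BAC·BAC·D·BAC·D·BBD·BBA·BAC·BAC·BBA·BAC·D·BBD·BBA·BAC·BAC·BBA·BAC·BAC·D
    A ↦ D
    B ↦ BAC
    C ↦ BBD
    D ↦ BBA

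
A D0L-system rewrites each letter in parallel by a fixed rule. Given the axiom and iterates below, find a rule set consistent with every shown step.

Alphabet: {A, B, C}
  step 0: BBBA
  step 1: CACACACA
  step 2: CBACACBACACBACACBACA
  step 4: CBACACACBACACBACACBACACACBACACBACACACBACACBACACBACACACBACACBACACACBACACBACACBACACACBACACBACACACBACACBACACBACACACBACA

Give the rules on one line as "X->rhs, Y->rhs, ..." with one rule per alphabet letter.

A->CA, B->CA, C->CBA

  step 1 ⇒ step 2: CACACACA ⇒ CBA·CA·CBA·CA·CBA·CA·CBA·CA
    A ↦ CA
    C ↦ CBA
  step 0 ⇒ step 1: BBBA ⇒ CA·CA·CA·CA
    B ↦ CA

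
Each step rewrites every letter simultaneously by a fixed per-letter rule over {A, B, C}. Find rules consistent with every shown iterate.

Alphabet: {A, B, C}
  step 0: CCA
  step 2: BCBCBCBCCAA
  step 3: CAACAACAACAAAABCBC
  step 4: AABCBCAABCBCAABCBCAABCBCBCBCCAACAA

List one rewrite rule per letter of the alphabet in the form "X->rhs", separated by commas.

A->BC, B->C, C->AA

  step 3 ⇒ step 4: CAACAACAACAAAABCBC ⇒ AA·BC·BC·AA·BC·BC·AA·BC·BC·AA·BC·BC·BC·BC·C·AA·C·AA
    A ↦ BC
    B ↦ C
    C ↦ AA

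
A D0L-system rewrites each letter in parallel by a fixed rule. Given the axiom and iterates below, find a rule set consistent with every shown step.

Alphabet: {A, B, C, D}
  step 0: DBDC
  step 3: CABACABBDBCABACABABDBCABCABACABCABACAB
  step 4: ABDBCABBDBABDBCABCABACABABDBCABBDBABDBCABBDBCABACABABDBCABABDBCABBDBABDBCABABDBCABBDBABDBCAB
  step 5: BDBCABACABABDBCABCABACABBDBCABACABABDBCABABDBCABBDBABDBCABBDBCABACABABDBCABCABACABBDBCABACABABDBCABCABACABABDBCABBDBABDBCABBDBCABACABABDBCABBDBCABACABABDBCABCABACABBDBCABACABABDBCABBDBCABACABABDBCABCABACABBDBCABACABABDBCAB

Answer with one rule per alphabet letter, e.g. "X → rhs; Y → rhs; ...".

  step 4 ⇒ step 5: ABDBCABBDBABDBCABCABACABABDBCABBDBABDBCABBDBCABACABABDBCABABDBCABBDBABDBCABABDBCABBDBABDBCAB ⇒ BDB·CAB·A·CAB·A·BDB·CAB·CAB·A·CAB·BDB·CAB·A·CAB·A·BDB·CAB·A·BDB·CAB·BDB·A·BDB·CAB·BDB·CAB·A·CAB·A·BDB·CAB·CAB·A·CAB·BDB·CAB·A·CAB·A·BDB·CAB·CAB·A·CAB·A·BDB·CAB·BDB·A·BDB·CAB·BDB·CAB·A·CAB·A·BDB·CAB·BDB·CAB·A·CAB·A·BDB·CAB·CAB·A·CAB·BDB·CAB·A·CAB·A·BDB·CAB·BDB·CAB·A·CAB·A·BDB·CAB·CAB·A·CAB·BDB·CAB·A·CAB·A·BDB·CAB
    A ↦ BDB
    B ↦ CAB
    C ↦ A
    D ↦ A

A->BDB, B->CAB, C->A, D->A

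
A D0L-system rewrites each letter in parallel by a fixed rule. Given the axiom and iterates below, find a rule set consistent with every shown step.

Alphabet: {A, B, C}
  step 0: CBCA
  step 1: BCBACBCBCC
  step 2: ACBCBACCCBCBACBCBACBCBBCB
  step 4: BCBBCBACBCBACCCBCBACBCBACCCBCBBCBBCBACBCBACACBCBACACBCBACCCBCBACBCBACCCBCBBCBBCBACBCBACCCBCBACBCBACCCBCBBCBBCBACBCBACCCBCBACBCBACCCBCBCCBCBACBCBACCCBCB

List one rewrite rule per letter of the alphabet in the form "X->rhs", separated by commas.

A->CC, B->AC, C->BCB

  step 1 ⇒ step 2: BCBACBCBCC ⇒ AC·BCB·AC·CC·BCB·AC·BCB·AC·BCB·BCB
    A ↦ CC
    B ↦ AC
    C ↦ BCB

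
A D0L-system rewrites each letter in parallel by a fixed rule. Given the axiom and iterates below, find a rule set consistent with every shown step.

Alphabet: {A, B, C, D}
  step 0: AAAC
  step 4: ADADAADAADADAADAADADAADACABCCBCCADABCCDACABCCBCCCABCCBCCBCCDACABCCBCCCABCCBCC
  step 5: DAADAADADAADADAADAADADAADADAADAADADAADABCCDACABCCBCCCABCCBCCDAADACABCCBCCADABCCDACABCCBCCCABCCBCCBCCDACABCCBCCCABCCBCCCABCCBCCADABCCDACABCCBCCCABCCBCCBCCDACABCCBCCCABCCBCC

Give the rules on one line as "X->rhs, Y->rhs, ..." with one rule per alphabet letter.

A->DA, B->CA, C->BCC, D->A

  step 4 ⇒ step 5: ADADAADAADADAADAADADAADACABCCBCCADABCCDACABCCBCCCABCCBCCBCCDACABCCBCCCABCCBCC ⇒ DA·A·DA·A·DA·DA·A·DA·DA·A·DA·A·DA·DA·A·DA·DA·A·DA·A·DA·DA·A·DA·BCC·DA·CA·BCC·BCC·CA·BCC·BCC·DA·A·DA·CA·BCC·BCC·A·DA·BCC·DA·CA·BCC·BCC·CA·BCC·BCC·BCC·DA·CA·BCC·BCC·CA·BCC·BCC·CA·BCC·BCC·A·DA·BCC·DA·CA·BCC·BCC·CA·BCC·BCC·BCC·DA·CA·BCC·BCC·CA·BCC·BCC
    A ↦ DA
    B ↦ CA
    C ↦ BCC
    D ↦ A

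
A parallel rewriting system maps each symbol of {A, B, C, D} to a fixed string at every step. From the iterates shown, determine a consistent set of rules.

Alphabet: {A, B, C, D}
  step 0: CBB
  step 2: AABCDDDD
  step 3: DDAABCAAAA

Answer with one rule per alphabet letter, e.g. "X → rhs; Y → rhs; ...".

  step 2 ⇒ step 3: AABCDDDD ⇒ D·D·AA·BC·A·A·A·A
    A ↦ D
    B ↦ AA
    C ↦ BC
    D ↦ A

A->D, B->AA, C->BC, D->A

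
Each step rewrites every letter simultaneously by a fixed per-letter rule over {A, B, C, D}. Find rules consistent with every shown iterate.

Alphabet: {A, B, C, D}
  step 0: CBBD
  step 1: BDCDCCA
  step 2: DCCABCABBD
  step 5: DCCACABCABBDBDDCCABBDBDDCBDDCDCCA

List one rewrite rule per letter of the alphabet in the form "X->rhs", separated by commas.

  step 1 ⇒ step 2: BDCDCCA ⇒ DC·CA·B·CA·B·B·D
    A ↦ D
    B ↦ DC
    C ↦ B
    D ↦ CA

A->D, B->DC, C->B, D->CA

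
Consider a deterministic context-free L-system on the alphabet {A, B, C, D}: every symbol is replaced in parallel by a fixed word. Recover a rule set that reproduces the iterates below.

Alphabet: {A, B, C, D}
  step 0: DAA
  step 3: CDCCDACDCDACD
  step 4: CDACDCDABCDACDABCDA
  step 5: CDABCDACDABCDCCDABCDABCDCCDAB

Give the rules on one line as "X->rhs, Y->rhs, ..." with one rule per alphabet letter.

A->B, B->CDC, C->CD, D->A

  step 4 ⇒ step 5: CDACDCDABCDACDABCDA ⇒ CD·A·B·CD·A·CD·A·B·CDC·CD·A·B·CD·A·B·CDC·CD·A·B
    A ↦ B
    B ↦ CDC
    C ↦ CD
    D ↦ A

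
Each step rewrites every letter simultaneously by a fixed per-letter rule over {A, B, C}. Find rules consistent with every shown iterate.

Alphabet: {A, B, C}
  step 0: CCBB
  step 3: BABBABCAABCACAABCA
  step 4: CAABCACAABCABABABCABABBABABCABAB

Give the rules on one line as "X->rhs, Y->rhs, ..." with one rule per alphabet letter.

  step 3 ⇒ step 4: BABBABCAABCACAABCA ⇒ CA·AB·CA·CA·AB·CA·B·AB·AB·CA·B·AB·B·AB·AB·CA·B·AB
    A ↦ AB
    B ↦ CA
    C ↦ B

A->AB, B->CA, C->B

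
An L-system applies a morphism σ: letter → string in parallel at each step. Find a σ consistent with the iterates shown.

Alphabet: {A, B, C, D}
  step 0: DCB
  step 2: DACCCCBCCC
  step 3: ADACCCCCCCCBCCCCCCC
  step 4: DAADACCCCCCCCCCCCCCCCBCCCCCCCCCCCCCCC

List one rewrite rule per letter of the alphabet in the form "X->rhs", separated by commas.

  step 3 ⇒ step 4: ADACCCCCCCCBCCCCCCC ⇒ DA·A·DA·CC·CC·CC·CC·CC·CC·CC·CC·BC·CC·CC·CC·CC·CC·CC·CC
    A ↦ DA
    B ↦ BC
    C ↦ CC
    D ↦ A

A->DA, B->BC, C->CC, D->A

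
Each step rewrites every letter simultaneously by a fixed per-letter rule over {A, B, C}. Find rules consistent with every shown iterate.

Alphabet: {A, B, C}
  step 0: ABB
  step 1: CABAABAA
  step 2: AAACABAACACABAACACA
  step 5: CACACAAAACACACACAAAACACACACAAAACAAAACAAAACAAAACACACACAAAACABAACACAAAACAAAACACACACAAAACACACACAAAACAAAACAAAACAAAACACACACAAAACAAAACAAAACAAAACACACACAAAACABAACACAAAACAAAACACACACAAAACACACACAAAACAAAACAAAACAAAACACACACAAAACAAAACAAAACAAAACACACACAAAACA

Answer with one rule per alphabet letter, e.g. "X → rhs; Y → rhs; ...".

A->CA, B->BAA, C->AAA

  step 1 ⇒ step 2: CABAABAA ⇒ AAA·CA·BAA·CA·CA·BAA·CA·CA
    A ↦ CA
    B ↦ BAA
    C ↦ AAA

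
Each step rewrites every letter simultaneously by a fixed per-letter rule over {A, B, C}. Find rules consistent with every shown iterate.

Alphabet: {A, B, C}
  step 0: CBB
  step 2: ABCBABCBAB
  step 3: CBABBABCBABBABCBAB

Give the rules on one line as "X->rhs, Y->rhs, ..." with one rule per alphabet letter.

A->CB, B->AB, C->B

  step 2 ⇒ step 3: ABCBABCBAB ⇒ CB·AB·B·AB·CB·AB·B·AB·CB·AB
    A ↦ CB
    B ↦ AB
    C ↦ B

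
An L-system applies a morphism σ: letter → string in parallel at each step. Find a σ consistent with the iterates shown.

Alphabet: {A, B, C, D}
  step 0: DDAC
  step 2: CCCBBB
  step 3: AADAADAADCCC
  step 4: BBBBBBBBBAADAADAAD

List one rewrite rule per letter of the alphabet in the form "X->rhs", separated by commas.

A->B, B->C, C->AAD, D->B

  step 3 ⇒ step 4: AADAADAADCCC ⇒ B·B·B·B·B·B·B·B·B·AAD·AAD·AAD
    A ↦ B
    C ↦ AAD
    D ↦ B
  step 2 ⇒ step 3: CCCBBB ⇒ AAD·AAD·AAD·C·C·C
    B ↦ C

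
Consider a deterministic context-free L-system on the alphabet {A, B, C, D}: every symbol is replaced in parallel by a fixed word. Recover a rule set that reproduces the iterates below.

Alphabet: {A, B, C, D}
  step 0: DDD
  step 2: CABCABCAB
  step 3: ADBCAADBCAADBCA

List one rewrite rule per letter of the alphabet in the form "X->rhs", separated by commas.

A->B, B->CA, C->AD, D->BA

  step 2 ⇒ step 3: CABCABCAB ⇒ AD·B·CA·AD·B·CA·AD·B·CA
    A ↦ B
    B ↦ CA
    C ↦ AD
    D ↦ BA  (constrained at step 0)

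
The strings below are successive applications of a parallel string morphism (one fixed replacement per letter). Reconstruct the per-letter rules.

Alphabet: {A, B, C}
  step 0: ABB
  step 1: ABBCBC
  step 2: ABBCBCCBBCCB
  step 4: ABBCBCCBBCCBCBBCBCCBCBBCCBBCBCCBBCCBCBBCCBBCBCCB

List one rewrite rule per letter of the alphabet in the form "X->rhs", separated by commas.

  step 1 ⇒ step 2: ABBCBC ⇒ AB·BC·BC·CB·BC·CB
    A ↦ AB
    B ↦ BC
    C ↦ CB

A->AB, B->BC, C->CB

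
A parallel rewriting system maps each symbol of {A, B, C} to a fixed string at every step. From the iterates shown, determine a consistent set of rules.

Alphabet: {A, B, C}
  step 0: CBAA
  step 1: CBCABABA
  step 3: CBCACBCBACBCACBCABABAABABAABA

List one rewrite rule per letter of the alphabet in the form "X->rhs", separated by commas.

A->BA, B->A, C->CBC

  step 0 ⇒ step 1: CBAA ⇒ CBC·A·BA·BA
    A ↦ BA
    B ↦ A
    C ↦ CBC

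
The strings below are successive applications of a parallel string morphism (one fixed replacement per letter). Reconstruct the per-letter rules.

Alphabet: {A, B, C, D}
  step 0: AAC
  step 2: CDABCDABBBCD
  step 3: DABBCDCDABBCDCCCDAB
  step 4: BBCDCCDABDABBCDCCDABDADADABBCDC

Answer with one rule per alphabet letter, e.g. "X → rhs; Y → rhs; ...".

A->BCD, B->C, C->DA, D->B

  step 3 ⇒ step 4: DABBCDCDABBCDCCCDAB ⇒ B·BCD·C·C·DA·B·DA·B·BCD·C·C·DA·B·DA·DA·DA·B·BCD·C
    A ↦ BCD
    B ↦ C
    C ↦ DA
    D ↦ B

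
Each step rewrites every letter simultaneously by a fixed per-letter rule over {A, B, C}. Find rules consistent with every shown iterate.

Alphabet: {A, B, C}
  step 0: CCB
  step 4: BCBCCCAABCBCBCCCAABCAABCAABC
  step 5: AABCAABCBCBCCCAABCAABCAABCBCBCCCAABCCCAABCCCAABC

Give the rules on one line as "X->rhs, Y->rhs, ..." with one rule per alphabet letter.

  step 4 ⇒ step 5: BCBCCCAABCBCBCCCAABCAABCAABC ⇒ AA·BC·AA·BC·BC·BC·C·C·AA·BC·AA·BC·AA·BC·BC·BC·C·C·AA·BC·C·C·AA·BC·C·C·AA·BC
    A ↦ C
    B ↦ AA
    C ↦ BC

A->C, B->AA, C->BC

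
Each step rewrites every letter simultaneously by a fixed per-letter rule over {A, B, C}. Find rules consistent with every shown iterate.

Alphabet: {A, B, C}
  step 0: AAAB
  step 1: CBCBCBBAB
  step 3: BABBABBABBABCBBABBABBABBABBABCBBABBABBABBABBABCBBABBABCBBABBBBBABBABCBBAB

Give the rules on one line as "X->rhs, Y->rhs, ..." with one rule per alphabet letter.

  step 0 ⇒ step 1: AAAB ⇒ CB·CB·CB·BAB
    A ↦ CB
    B ↦ BAB
    C ↦ BBB  (constrained at step 1)

A->CB, B->BAB, C->BBB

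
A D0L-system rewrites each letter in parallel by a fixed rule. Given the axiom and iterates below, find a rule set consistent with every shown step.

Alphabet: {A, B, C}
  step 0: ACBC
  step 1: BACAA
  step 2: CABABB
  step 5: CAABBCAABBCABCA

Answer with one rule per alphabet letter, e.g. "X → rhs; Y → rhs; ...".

  step 1 ⇒ step 2: BACAA ⇒ CA·B·A·B·B
    A ↦ B
    B ↦ CA
    C ↦ A

A->B, B->CA, C->A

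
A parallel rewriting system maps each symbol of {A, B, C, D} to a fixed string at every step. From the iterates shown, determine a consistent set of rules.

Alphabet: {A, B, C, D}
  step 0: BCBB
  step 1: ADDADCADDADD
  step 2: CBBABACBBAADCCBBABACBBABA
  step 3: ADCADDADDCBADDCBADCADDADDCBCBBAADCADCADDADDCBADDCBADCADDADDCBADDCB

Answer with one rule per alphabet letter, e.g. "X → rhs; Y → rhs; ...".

A->CB, B->ADD, C->ADC, D->BA

  step 2 ⇒ step 3: CBBABACBBAADCCBBABACBBABA ⇒ ADC·ADD·ADD·CB·ADD·CB·ADC·ADD·ADD·CB·CB·BA·ADC·ADC·ADD·ADD·CB·ADD·CB·ADC·ADD·ADD·CB·ADD·CB
    A ↦ CB
    B ↦ ADD
    C ↦ ADC
    D ↦ BA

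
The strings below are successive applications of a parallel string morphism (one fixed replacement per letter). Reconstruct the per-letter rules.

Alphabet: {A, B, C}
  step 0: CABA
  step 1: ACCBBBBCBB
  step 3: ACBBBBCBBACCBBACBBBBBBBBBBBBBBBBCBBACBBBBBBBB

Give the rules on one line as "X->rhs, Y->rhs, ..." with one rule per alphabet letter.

A->CBB, B->BB, C->AC

  step 0 ⇒ step 1: CABA ⇒ AC·CBB·BB·CBB
    A ↦ CBB
    B ↦ BB
    C ↦ AC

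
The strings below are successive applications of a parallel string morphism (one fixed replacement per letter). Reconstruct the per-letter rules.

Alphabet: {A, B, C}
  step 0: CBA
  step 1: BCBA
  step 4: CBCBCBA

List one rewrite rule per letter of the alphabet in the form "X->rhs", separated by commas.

A->BA, B->C, C->B

  step 0 ⇒ step 1: CBA ⇒ B·C·BA
    A ↦ BA
    B ↦ C
    C ↦ B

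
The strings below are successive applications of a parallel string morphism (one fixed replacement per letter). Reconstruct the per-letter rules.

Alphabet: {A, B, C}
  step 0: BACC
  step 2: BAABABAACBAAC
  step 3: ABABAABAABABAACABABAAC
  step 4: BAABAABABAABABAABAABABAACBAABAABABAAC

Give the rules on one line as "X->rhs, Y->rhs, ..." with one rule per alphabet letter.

  step 3 ⇒ step 4: ABABAABAABABAACABABAAC ⇒ BA·A·BA·A·BA·BA·A·BA·BA·A·BA·A·BA·BA·AC·BA·A·BA·A·BA·BA·AC
    A ↦ BA
    B ↦ A
    C ↦ AC

A->BA, B->A, C->AC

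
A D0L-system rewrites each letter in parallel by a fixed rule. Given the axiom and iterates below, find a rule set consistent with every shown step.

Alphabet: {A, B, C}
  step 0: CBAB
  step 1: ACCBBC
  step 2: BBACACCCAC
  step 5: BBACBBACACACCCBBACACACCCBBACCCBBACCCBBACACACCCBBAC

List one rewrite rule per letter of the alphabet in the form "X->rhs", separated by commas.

  step 1 ⇒ step 2: ACCBBC ⇒ BB·AC·AC·C·C·AC
    A ↦ BB
    B ↦ C
    C ↦ AC

A->BB, B->C, C->AC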